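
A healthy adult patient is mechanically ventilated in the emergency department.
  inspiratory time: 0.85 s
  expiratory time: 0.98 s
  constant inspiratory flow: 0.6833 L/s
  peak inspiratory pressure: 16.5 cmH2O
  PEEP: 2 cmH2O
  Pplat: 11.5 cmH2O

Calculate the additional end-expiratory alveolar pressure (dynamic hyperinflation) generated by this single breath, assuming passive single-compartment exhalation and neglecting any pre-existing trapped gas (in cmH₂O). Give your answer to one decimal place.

Vt = flow × Ti = 0.6833 L/s × 0.85 s × 1000 mL/L = 580.81 mL.
R = (PIP − Pplat)/V̇ = (16.5 − 11.5) / 0.6833 = 5.0/0.6833 = 7.317 cmH2O·s/L.
C = Vt/(Pplat − PEEP) = 580.81 / (11.5 − 2) = 580.81/9.5 = 61.138 mL/cmH2O.
τ = R × C = 7.317 × 0.06114 L/cmH2O = 0.4474 s.
Fraction remaining = e^(−Te/τ) = e^(−0.98/0.4474) = 0.1119; trapped volume = 580.81 × 0.1119 = 64.993 mL.
Additional alveolar pressure from trapping ≈ V_trapped / C = 64.993 / 61.138 = 1.063 cmH2O.

1.1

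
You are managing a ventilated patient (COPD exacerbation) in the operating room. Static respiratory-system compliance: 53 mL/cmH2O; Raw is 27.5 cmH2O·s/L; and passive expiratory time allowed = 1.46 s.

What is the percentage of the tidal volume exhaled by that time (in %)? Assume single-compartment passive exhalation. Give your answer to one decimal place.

τ = R × C = 27.5 × 53 mL/cmH2O = 27.5 × 0.053 L/cmH2O = 1.458 s.
Passive exhalation: V(t)/V₀ = e^(−t/τ) = e^(−1.46/1.458) = 0.3674.
Fraction exhaled = 1 − 0.3674 = 0.6326 → 63.26%.

63.3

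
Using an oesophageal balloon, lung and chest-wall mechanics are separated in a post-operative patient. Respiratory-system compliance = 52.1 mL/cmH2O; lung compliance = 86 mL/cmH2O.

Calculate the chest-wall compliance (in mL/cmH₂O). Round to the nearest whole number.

132

1/Ccw = 1/Crs − 1/CL.
1/Ccw = 1/52.1 − 1/86 = 0.007566.
Ccw = 132.17 mL/cmH2O.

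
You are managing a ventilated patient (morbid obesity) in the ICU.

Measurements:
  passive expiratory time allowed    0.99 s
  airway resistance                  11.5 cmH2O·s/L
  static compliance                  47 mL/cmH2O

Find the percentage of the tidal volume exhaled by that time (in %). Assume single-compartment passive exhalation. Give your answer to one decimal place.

τ = R × C = 11.5 × 47 mL/cmH2O = 11.5 × 0.047 L/cmH2O = 0.5405 s.
Passive exhalation: V(t)/V₀ = e^(−t/τ) = e^(−0.99/0.5405) = 0.1602.
Fraction exhaled = 1 − 0.1602 = 0.8398 → 83.98%.

84.0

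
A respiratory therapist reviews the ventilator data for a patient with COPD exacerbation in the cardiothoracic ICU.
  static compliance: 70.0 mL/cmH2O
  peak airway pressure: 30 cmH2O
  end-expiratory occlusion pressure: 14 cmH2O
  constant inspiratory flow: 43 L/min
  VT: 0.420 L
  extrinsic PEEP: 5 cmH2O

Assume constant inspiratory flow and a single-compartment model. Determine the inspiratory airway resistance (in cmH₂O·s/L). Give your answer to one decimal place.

Flow: 43 L/min ÷ 60 = 0.7167 L/s.
Total PEEP = 14 cmH2O (set 5 + intrinsic 9); this is the baseline alveolar pressure.
Equation of motion (constant flow): PIP = Vt/C + R·V̇ + PEEP.
R·V̇ = PIP − Vt/C − PEEP = 30 − 420/70.0 − 14 = 30 − 6.0 − 14 = 10.0 cmH2O.
R = 10.0 / 0.7167 = 13.953 cmH2O·s/L.

14.0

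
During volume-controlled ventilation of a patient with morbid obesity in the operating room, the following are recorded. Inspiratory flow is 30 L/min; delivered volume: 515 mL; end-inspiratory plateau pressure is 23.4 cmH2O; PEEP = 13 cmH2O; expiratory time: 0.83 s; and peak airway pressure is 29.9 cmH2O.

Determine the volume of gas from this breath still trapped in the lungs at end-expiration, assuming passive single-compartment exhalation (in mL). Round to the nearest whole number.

Flow: 30 L/min ÷ 60 = 0.5 L/s.
R = (PIP − Pplat)/V̇ = (29.9 − 23.4) / 0.5 = 6.5/0.5 = 13.0 cmH2O·s/L.
C = Vt/(Pplat − PEEP) = 515.0 / (23.4 − 13) = 515.0/10.4 = 49.519 mL/cmH2O.
τ = R × C = 13.0 × 0.04952 L/cmH2O = 0.6438 s.
Fraction remaining = e^(−Te/τ) = e^(−0.83/0.6438) = 0.2755.
Trapped volume = 515.0 × 0.2755 = 141.88 mL.

142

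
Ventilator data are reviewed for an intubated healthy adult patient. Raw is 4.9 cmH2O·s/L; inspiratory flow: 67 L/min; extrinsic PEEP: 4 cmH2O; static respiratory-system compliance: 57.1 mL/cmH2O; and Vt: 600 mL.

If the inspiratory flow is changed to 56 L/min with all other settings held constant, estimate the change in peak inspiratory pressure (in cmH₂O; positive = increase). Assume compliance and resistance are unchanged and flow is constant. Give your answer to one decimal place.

Flow: 67 L/min ÷ 60 = 1.1167 L/s.
New flow: 56 L/min ÷ 60 = 0.9333 L/s.
PIP = Vt/C + R·V̇ + PEEP (constant-flow equation of motion).
Only the resistive term changes: ΔPIP = R × ΔV̇ = 4.9 × (0.9333 − 1.1167) = 4.9 × -0.1834 = -0.8987 cmH2O.

-0.9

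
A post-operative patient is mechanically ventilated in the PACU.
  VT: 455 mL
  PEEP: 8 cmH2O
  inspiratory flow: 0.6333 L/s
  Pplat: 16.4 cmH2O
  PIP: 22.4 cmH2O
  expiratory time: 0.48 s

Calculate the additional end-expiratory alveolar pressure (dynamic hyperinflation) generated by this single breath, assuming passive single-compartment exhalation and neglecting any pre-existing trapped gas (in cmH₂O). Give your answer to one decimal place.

R = (PIP − Pplat)/V̇ = (22.4 − 16.4) / 0.6333 = 6.0/0.6333 = 9.474 cmH2O·s/L.
C = Vt/(Pplat − PEEP) = 455.0 / (16.4 − 8) = 455.0/8.4 = 54.167 mL/cmH2O.
τ = R × C = 9.474 × 0.05417 L/cmH2O = 0.5132 s.
Fraction remaining = e^(−Te/τ) = e^(−0.48/0.5132) = 0.3925; trapped volume = 455.0 × 0.3925 = 178.59 mL.
Additional alveolar pressure from trapping ≈ V_trapped / C = 178.59 / 54.167 = 3.297 cmH2O.

3.3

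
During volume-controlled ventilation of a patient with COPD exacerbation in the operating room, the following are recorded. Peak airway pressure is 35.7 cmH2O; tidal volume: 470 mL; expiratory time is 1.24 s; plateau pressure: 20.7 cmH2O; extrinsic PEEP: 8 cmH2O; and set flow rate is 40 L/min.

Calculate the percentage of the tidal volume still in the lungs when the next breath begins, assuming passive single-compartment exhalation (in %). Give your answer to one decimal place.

Flow: 40 L/min ÷ 60 = 0.6667 L/s.
R = (PIP − Pplat)/V̇ = (35.7 − 20.7) / 0.6667 = 15.0/0.6667 = 22.499 cmH2O·s/L.
C = Vt/(Pplat − PEEP) = 470.0 / (20.7 − 8) = 470.0/12.7 = 37.008 mL/cmH2O.
τ = R × C = 22.499 × 0.03701 L/cmH2O = 0.8327 s.
Fraction remaining at end-expiration = e^(−Te/τ) = e^(−1.24/0.8327) = 0.2256 → 22.56%.

22.6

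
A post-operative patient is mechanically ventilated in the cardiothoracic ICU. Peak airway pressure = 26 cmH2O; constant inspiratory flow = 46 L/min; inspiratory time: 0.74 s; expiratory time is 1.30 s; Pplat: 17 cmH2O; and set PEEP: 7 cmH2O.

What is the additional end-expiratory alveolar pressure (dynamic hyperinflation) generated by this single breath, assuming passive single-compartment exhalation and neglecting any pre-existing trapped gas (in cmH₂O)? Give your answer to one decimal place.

Flow: 46 L/min ÷ 60 = 0.7667 L/s.
Vt = flow × Ti = 0.7667 L/s × 0.74 s × 1000 mL/L = 567.36 mL.
R = (PIP − Pplat)/V̇ = (26 − 17) / 0.7667 = 9.0/0.7667 = 11.739 cmH2O·s/L.
C = Vt/(Pplat − PEEP) = 567.36 / (17 − 7) = 567.36/10.0 = 56.736 mL/cmH2O.
τ = R × C = 11.739 × 0.05674 L/cmH2O = 0.6661 s.
Fraction remaining = e^(−Te/τ) = e^(−1.30/0.6661) = 0.142; trapped volume = 567.36 × 0.142 = 80.565 mL.
Additional alveolar pressure from trapping ≈ V_trapped / C = 80.565 / 56.736 = 1.42 cmH2O.

1.4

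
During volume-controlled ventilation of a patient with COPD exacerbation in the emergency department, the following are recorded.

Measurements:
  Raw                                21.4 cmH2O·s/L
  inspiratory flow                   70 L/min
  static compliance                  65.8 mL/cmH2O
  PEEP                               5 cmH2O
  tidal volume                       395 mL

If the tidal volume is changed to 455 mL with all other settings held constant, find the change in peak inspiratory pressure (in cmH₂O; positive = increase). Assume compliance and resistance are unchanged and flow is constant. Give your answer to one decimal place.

0.9

PIP = Vt/C + R·V̇ + PEEP (constant-flow equation of motion).
Only the elastic term changes: ΔPIP = ΔVt / C = (455 − 395) / 65.8 = 0.9119 cmH2O.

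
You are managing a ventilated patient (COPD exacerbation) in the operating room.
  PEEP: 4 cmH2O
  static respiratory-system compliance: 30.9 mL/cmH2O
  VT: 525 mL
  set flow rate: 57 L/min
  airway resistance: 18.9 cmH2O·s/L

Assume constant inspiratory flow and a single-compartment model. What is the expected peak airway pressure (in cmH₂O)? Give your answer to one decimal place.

Flow: 57 L/min ÷ 60 = 0.95 L/s.
Equation of motion (constant flow): PIP = Vt/C + R·V̇ + PEEP.
PIP = 525/30.9 + 18.9×0.95 + 4 = 16.99 + 17.955 + 4 = 38.945 cmH2O.

38.9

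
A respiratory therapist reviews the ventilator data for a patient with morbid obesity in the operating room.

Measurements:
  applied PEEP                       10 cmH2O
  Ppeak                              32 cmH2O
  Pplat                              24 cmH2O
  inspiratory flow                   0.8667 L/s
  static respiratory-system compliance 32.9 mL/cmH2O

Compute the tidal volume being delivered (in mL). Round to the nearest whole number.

Vt = Cstat × (Pplat − PEEP) = 32.9 × (24 − 10) = 32.9 × 14.0 = 460.6 mL.

461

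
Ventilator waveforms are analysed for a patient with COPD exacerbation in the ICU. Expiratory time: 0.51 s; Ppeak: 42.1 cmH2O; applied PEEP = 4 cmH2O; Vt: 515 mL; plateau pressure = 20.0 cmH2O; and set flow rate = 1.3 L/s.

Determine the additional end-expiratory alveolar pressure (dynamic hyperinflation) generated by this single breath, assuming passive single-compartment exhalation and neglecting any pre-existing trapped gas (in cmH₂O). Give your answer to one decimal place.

6.3

R = (PIP − Pplat)/V̇ = (42.1 − 20.0) / 1.3 = 22.1/1.3 = 17.0 cmH2O·s/L.
C = Vt/(Pplat − PEEP) = 515.0 / (20.0 − 4) = 515.0/16.0 = 32.188 mL/cmH2O.
τ = R × C = 17.0 × 0.03219 L/cmH2O = 0.5472 s.
Fraction remaining = e^(−Te/τ) = e^(−0.51/0.5472) = 0.3938; trapped volume = 515.0 × 0.3938 = 202.81 mL.
Additional alveolar pressure from trapping ≈ V_trapped / C = 202.81 / 32.188 = 6.301 cmH2O.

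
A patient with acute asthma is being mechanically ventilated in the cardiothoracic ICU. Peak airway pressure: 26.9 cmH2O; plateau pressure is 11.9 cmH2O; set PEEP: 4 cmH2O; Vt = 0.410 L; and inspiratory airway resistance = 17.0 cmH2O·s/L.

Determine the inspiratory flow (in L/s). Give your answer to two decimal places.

flow = (PIP − Pplat) / Raw = 15.0 / 17.0 = 0.8824 L/s.

0.88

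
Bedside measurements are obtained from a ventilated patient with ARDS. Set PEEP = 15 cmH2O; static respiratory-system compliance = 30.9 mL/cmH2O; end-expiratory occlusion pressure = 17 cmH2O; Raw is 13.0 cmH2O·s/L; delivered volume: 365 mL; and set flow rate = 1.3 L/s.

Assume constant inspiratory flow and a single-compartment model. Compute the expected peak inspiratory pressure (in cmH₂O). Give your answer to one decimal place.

45.7

Total PEEP = 17 cmH2O (set 15 + intrinsic 2); this is the baseline alveolar pressure.
Equation of motion (constant flow): PIP = Vt/C + R·V̇ + PEEP.
PIP = 365/30.9 + 13.0×1.3 + 17 = 11.812 + 16.9 + 17 = 45.712 cmH2O.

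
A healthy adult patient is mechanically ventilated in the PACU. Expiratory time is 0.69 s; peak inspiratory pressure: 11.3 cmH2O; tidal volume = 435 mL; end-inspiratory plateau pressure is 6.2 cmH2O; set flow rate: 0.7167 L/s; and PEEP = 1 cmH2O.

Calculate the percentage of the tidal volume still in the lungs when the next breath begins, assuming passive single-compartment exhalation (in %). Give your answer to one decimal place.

31.4

R = (PIP − Pplat)/V̇ = (11.3 − 6.2) / 0.7167 = 5.1/0.7167 = 7.116 cmH2O·s/L.
C = Vt/(Pplat − PEEP) = 435.0 / (6.2 − 1) = 435.0/5.2 = 83.654 mL/cmH2O.
τ = R × C = 7.116 × 0.08365 L/cmH2O = 0.5953 s.
Fraction remaining at end-expiration = e^(−Te/τ) = e^(−0.69/0.5953) = 0.3138 → 31.38%.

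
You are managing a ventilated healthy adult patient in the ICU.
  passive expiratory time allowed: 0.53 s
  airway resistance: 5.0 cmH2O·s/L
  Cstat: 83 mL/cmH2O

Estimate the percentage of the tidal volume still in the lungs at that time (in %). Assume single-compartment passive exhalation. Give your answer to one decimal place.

27.9

τ = R × C = 5.0 × 83 mL/cmH2O = 5.0 × 0.083 L/cmH2O = 0.415 s.
Passive exhalation: V(t)/V₀ = e^(−t/τ) = e^(−0.53/0.415) = 0.2788.
Fraction remaining = 0.2788 → 27.88%.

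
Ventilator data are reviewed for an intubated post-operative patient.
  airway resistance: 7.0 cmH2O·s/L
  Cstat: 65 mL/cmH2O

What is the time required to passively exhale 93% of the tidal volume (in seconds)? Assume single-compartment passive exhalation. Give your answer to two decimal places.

1.21

τ = R × C = 7.0 × 65 mL/cmH2O = 7.0 × 0.065 L/cmH2O = 0.455 s.
Exhaled fraction f = 1 − e^(−t/τ) → t = −τ·ln(1 − f) = −0.455·ln(0.07) = 1.21 s.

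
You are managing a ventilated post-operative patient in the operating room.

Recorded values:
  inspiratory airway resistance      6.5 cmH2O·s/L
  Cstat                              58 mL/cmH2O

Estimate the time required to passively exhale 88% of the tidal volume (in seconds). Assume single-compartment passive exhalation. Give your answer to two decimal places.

0.80

τ = R × C = 6.5 × 58 mL/cmH2O = 6.5 × 0.058 L/cmH2O = 0.377 s.
Exhaled fraction f = 1 − e^(−t/τ) → t = −τ·ln(1 − f) = −0.377·ln(0.12) = 0.7993 s.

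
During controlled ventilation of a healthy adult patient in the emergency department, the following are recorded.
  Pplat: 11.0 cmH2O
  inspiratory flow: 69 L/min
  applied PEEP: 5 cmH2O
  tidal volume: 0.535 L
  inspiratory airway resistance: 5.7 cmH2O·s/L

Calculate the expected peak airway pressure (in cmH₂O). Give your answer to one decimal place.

17.6

Flow: 69 L/min ÷ 60 = 1.15 L/s.
PIP = Pplat + Raw × flow = 11.0 + 5.7 × 1.15 = 11.0 + 6.555 = 17.555 cmH2O.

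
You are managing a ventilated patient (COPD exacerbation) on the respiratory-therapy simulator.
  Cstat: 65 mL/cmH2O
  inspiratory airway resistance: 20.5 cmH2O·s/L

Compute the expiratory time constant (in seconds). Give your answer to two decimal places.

1.33

τ = R × C = 20.5 × 65 mL/cmH2O = 20.5 × 0.065 L/cmH2O = 1.333 s.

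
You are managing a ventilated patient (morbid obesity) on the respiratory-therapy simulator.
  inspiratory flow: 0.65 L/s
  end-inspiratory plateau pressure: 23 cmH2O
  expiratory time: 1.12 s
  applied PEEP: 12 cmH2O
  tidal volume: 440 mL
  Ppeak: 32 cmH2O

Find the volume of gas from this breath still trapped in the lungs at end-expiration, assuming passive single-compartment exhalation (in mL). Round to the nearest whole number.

58

R = (PIP − Pplat)/V̇ = (32 − 23) / 0.65 = 9.0/0.65 = 13.846 cmH2O·s/L.
C = Vt/(Pplat − PEEP) = 440.0 / (23 − 12) = 440.0/11.0 = 40.0 mL/cmH2O.
τ = R × C = 13.846 × 0.04 L/cmH2O = 0.5538 s.
Fraction remaining = e^(−Te/τ) = e^(−1.12/0.5538) = 0.1323.
Trapped volume = 440.0 × 0.1323 = 58.212 mL.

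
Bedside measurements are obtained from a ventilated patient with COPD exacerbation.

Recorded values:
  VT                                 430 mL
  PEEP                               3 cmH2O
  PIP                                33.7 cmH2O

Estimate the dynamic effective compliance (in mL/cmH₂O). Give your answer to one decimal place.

Dynamic compliance = Vt / (PIP − PEEP) = 430 / (33.7 − 3) = 430 / 30.7 = 14.007 mL/cmH2O.

14.0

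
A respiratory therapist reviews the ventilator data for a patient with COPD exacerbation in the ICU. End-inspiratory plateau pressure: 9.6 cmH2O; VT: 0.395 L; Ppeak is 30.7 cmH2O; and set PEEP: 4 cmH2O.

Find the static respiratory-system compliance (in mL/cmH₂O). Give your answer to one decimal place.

Cstat = Vt / (Pplat − PEEP) = 395 / (9.6 − 4) = 395 / 5.6 = 70.536 mL/cmH2O.

70.5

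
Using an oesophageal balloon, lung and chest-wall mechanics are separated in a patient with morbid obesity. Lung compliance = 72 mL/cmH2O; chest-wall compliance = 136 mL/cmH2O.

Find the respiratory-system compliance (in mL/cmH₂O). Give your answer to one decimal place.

Lung and chest wall are elastances in series: 1/Crs = 1/CL + 1/Ccw.
1/Crs = 1/72 + 1/136 = 0.02124.
Crs = 47.081 mL/cmH2O.

47.1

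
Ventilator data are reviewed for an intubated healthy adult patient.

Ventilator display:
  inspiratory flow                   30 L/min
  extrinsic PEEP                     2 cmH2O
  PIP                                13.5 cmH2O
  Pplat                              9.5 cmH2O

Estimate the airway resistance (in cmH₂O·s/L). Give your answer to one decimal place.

8.0

Flow: 30 L/min ÷ 60 = 0.5 L/s.
Raw = (PIP − Pplat) / flow = (13.5 − 9.5) / 0.5 = 4.0 / 0.5 = 8.0 cmH2O·s/L.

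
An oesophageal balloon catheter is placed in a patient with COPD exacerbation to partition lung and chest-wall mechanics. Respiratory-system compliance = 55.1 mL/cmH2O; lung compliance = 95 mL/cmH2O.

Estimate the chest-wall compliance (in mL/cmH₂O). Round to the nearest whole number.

1/Ccw = 1/Crs − 1/CL.
1/Ccw = 1/55.1 − 1/95 = 0.007623.
Ccw = 131.18 mL/cmH2O.

131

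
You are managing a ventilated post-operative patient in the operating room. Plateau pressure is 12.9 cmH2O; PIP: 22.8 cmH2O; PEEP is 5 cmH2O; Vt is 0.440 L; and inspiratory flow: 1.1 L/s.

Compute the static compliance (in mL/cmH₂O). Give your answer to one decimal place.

Cstat = Vt / (Pplat − PEEP) = 440 / (12.9 − 5) = 440 / 7.9 = 55.696 mL/cmH2O.

55.7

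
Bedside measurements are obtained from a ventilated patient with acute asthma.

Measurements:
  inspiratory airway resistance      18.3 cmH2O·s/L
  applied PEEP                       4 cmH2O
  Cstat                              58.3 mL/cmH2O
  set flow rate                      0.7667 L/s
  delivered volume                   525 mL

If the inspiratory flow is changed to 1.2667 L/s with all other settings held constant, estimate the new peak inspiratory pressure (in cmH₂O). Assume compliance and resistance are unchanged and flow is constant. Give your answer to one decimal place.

36.2

PIP = Vt/C + R·V̇ + PEEP (constant-flow equation of motion).
Only the resistive term changes: ΔPIP = R × ΔV̇ = 18.3 × (1.2667 − 0.7667) = 18.3 × 0.5 = 9.15 cmH2O.
Original PIP = 525/58.3 + 18.3×0.7667 + 4 = 27.036 cmH2O; new PIP = 27.036 + (9.15) = 36.186 cmH2O.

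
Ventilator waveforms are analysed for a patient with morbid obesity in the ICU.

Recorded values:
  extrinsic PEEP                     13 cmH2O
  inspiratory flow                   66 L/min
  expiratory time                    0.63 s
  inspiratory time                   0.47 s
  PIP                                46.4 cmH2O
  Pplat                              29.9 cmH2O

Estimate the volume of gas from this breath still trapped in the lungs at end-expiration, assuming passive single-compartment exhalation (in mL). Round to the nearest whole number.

Flow: 66 L/min ÷ 60 = 1.1 L/s.
Vt = flow × Ti = 1.1 L/s × 0.47 s × 1000 mL/L = 517.0 mL.
R = (PIP − Pplat)/V̇ = (46.4 − 29.9) / 1.1 = 16.5/1.1 = 15.0 cmH2O·s/L.
C = Vt/(Pplat − PEEP) = 517.0 / (29.9 − 13) = 517.0/16.9 = 30.592 mL/cmH2O.
τ = R × C = 15.0 × 0.03059 L/cmH2O = 0.4589 s.
Fraction remaining = e^(−Te/τ) = e^(−0.63/0.4589) = 0.2534.
Trapped volume = 517.0 × 0.2534 = 131.01 mL.

131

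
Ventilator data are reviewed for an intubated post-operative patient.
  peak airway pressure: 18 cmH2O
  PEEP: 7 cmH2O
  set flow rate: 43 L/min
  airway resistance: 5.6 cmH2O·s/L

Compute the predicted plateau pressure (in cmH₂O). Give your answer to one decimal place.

14.0

Flow: 43 L/min ÷ 60 = 0.7167 L/s.
Pplat = PIP − Raw × flow = 18 − 5.6 × 0.7167 = 18 − 4.014 = 13.986 cmH2O.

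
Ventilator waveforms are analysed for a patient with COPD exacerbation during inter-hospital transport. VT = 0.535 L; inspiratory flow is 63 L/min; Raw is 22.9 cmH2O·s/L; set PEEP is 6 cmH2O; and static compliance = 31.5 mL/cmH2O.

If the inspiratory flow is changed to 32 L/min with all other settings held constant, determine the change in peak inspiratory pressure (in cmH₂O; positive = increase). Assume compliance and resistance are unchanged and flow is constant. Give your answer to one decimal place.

-11.8

Flow: 63 L/min ÷ 60 = 1.05 L/s.
New flow: 32 L/min ÷ 60 = 0.5333 L/s.
PIP = Vt/C + R·V̇ + PEEP (constant-flow equation of motion).
Only the resistive term changes: ΔPIP = R × ΔV̇ = 22.9 × (0.5333 − 1.05) = 22.9 × -0.5167 = -11.832 cmH2O.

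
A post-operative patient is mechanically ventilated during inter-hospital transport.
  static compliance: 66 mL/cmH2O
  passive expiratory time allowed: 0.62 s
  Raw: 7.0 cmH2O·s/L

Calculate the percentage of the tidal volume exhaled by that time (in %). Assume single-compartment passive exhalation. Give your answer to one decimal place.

τ = R × C = 7.0 × 66 mL/cmH2O = 7.0 × 0.066 L/cmH2O = 0.462 s.
Passive exhalation: V(t)/V₀ = e^(−t/τ) = e^(−0.62/0.462) = 0.2613.
Fraction exhaled = 1 − 0.2613 = 0.7387 → 73.87%.

73.9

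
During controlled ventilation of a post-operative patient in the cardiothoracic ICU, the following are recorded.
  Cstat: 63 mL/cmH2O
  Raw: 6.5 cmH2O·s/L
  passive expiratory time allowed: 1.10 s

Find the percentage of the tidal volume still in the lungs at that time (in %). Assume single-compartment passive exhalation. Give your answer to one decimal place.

τ = R × C = 6.5 × 63 mL/cmH2O = 6.5 × 0.063 L/cmH2O = 0.4095 s.
Passive exhalation: V(t)/V₀ = e^(−t/τ) = e^(−1.10/0.4095) = 0.06814.
Fraction remaining = 0.06814 → 6.814%.

6.8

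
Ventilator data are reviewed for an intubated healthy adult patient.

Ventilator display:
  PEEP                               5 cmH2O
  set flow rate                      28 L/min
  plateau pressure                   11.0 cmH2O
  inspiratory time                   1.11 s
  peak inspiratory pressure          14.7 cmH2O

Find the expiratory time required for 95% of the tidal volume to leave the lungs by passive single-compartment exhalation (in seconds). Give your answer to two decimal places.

Flow: 28 L/min ÷ 60 = 0.4667 L/s.
Vt = flow × Ti = 0.4667 L/s × 1.11 s × 1000 mL/L = 518.04 mL.
R = (PIP − Pplat)/V̇ = (14.7 − 11.0) / 0.4667 = 3.7/0.4667 = 7.928 cmH2O·s/L.
C = Vt/(Pplat − PEEP) = 518.04 / (11.0 − 5) = 518.04/6.0 = 86.34 mL/cmH2O.
τ = R × C = 7.928 × 0.08634 L/cmH2O = 0.6845 s.
t = −τ·ln(1 − 0.95) = −0.6845·ln(0.05) = 2.051 s.

2.05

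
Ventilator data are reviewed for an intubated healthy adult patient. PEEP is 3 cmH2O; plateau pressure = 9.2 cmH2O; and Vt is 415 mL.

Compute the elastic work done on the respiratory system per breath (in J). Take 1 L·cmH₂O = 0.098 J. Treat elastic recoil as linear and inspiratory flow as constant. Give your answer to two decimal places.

Elastic work ≈ ½ × (Pplat − PEEP) × Vt = 0.5 × (9.2 − 3) × 0.415 L = 0.5 × 6.2 × 0.415 = 1.287 L·cmH2O.
× 0.098 J/(L·cmH2O) → 0.1261 J.

0.13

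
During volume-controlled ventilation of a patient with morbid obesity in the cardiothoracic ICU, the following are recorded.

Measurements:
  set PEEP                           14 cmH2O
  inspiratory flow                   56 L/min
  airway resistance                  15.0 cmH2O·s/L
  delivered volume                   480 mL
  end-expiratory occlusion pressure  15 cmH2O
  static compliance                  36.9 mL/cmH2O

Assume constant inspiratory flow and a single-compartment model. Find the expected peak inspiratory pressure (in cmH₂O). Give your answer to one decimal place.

Flow: 56 L/min ÷ 60 = 0.9333 L/s.
Total PEEP = 15 cmH2O (set 14 + intrinsic 1); this is the baseline alveolar pressure.
Equation of motion (constant flow): PIP = Vt/C + R·V̇ + PEEP.
PIP = 480/36.9 + 15.0×0.9333 + 15 = 13.008 + 14.0 + 15 = 42.008 cmH2O.

42.0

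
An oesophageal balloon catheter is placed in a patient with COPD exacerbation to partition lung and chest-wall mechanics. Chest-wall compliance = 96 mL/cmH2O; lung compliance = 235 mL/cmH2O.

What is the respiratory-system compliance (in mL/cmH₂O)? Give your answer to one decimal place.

Lung and chest wall are elastances in series: 1/Crs = 1/CL + 1/Ccw.
1/Crs = 1/235 + 1/96 = 0.01467.
Crs = 68.166 mL/cmH2O.

68.2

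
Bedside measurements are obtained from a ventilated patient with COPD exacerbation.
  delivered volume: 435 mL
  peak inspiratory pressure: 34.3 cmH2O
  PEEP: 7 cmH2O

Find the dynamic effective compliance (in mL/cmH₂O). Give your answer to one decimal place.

Dynamic compliance = Vt / (PIP − PEEP) = 435 / (34.3 − 7) = 435 / 27.3 = 15.934 mL/cmH2O.

15.9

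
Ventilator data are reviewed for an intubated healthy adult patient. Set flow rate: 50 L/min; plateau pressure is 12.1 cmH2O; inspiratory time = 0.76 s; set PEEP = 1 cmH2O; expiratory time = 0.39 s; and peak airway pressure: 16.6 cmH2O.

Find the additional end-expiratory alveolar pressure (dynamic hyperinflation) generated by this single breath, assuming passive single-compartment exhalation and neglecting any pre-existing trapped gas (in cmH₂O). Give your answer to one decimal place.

3.1

Flow: 50 L/min ÷ 60 = 0.8333 L/s.
Vt = flow × Ti = 0.8333 L/s × 0.76 s × 1000 mL/L = 633.31 mL.
R = (PIP − Pplat)/V̇ = (16.6 − 12.1) / 0.8333 = 4.5/0.8333 = 5.4 cmH2O·s/L.
C = Vt/(Pplat − PEEP) = 633.31 / (12.1 − 1) = 633.31/11.1 = 57.055 mL/cmH2O.
τ = R × C = 5.4 × 0.05706 L/cmH2O = 0.3081 s.
Fraction remaining = e^(−Te/τ) = e^(−0.39/0.3081) = 0.282; trapped volume = 633.31 × 0.282 = 178.59 mL.
Additional alveolar pressure from trapping ≈ V_trapped / C = 178.59 / 57.055 = 3.13 cmH2O.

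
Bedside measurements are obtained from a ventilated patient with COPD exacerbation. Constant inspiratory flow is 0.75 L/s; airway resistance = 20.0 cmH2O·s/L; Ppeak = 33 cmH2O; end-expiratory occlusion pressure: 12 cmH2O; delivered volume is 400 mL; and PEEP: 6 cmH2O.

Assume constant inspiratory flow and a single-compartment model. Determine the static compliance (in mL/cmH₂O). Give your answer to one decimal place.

66.7

Total PEEP = 12 cmH2O (set 6 + intrinsic 6); this is the baseline alveolar pressure.
Equation of motion (constant flow): PIP = Vt/C + R·V̇ + PEEP.
Vt/C = PIP − R·V̇ − PEEP = 33 − 20.0×0.75 − 12 = 33 − 15.0 − 12 = 6.0 cmH2O.
C = Vt / 6.0 = 400 / 6.0 = 66.667 mL/cmH2O.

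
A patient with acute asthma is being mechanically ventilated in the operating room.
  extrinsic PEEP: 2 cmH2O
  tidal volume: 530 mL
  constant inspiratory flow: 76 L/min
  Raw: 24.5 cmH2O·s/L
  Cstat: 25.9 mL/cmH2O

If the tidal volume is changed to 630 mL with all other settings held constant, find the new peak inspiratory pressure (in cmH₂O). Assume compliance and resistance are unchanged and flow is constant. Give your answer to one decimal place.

Flow: 76 L/min ÷ 60 = 1.2667 L/s.
PIP = Vt/C + R·V̇ + PEEP (constant-flow equation of motion).
Only the elastic term changes: ΔPIP = ΔVt / C = (630 − 530) / 25.9 = 3.861 cmH2O.
Original PIP = 530/25.9 + 24.5×1.2667 + 2 = 53.497 cmH2O; new PIP = 53.497 + (3.861) = 57.358 cmH2O.

57.4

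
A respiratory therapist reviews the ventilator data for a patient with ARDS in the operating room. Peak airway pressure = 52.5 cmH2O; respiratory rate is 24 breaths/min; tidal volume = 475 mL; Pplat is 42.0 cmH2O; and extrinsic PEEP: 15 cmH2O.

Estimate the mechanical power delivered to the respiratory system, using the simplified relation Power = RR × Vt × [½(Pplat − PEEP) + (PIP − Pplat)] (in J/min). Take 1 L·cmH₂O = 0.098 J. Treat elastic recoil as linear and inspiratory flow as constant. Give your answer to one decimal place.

26.8

Per-breath work = Vt × [½(Pplat−PEEP) + (PIP−Pplat)] = 0.475 × [0.5×27.0 + 10.5] = 0.475 × 24.0 = 11.4 L·cmH2O.
Power = 24 × 11.4 = 273.6 L·cmH2O/min.
× 0.098 J/(L·cmH2O) → 26.813 J/min.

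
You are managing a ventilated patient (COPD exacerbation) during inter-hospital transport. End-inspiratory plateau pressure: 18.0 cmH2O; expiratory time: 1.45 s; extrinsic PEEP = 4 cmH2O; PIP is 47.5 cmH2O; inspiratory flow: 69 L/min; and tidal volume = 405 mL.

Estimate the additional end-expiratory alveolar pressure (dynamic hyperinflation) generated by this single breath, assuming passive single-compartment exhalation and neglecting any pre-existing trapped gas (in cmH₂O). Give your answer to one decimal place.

2.0

Flow: 69 L/min ÷ 60 = 1.15 L/s.
R = (PIP − Pplat)/V̇ = (47.5 − 18.0) / 1.15 = 29.5/1.15 = 25.652 cmH2O·s/L.
C = Vt/(Pplat − PEEP) = 405.0 / (18.0 − 4) = 405.0/14.0 = 28.929 mL/cmH2O.
τ = R × C = 25.652 × 0.02893 L/cmH2O = 0.7421 s.
Fraction remaining = e^(−Te/τ) = e^(−1.45/0.7421) = 0.1417; trapped volume = 405.0 × 0.1417 = 57.389 mL.
Additional alveolar pressure from trapping ≈ V_trapped / C = 57.389 / 28.929 = 1.984 cmH2O.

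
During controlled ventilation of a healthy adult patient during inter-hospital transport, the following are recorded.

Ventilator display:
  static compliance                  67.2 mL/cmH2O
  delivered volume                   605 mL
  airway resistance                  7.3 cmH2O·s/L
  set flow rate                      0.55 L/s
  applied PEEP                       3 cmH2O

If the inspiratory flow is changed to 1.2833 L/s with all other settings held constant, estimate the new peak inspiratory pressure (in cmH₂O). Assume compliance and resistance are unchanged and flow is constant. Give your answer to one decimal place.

PIP = Vt/C + R·V̇ + PEEP (constant-flow equation of motion).
Only the resistive term changes: ΔPIP = R × ΔV̇ = 7.3 × (1.2833 − 0.55) = 7.3 × 0.7333 = 5.353 cmH2O.
Original PIP = 605/67.2 + 7.3×0.55 + 3 = 16.018 cmH2O; new PIP = 16.018 + (5.353) = 21.371 cmH2O.

21.4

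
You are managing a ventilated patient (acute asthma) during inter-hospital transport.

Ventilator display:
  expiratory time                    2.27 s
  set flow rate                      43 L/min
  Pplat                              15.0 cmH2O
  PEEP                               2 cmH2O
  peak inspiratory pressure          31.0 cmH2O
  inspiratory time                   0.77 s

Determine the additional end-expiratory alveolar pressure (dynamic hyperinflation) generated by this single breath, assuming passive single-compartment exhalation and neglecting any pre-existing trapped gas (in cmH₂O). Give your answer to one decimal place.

1.2

Flow: 43 L/min ÷ 60 = 0.7167 L/s.
Vt = flow × Ti = 0.7167 L/s × 0.77 s × 1000 mL/L = 551.86 mL.
R = (PIP − Pplat)/V̇ = (31.0 − 15.0) / 0.7167 = 16.0/0.7167 = 22.325 cmH2O·s/L.
C = Vt/(Pplat − PEEP) = 551.86 / (15.0 − 2) = 551.86/13.0 = 42.451 mL/cmH2O.
τ = R × C = 22.325 × 0.04245 L/cmH2O = 0.9477 s.
Fraction remaining = e^(−Te/τ) = e^(−2.27/0.9477) = 0.09115; trapped volume = 551.86 × 0.09115 = 50.302 mL.
Additional alveolar pressure from trapping ≈ V_trapped / C = 50.302 / 42.451 = 1.185 cmH2O.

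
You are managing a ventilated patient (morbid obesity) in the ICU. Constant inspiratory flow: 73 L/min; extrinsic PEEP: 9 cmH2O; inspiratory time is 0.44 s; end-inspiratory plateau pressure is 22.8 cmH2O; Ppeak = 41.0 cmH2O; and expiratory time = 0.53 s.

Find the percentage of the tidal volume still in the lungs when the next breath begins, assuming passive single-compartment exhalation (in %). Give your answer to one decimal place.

40.1

Flow: 73 L/min ÷ 60 = 1.2167 L/s.
Vt = flow × Ti = 1.2167 L/s × 0.44 s × 1000 mL/L = 535.35 mL.
R = (PIP − Pplat)/V̇ = (41.0 − 22.8) / 1.2167 = 18.2/1.2167 = 14.958 cmH2O·s/L.
C = Vt/(Pplat − PEEP) = 535.35 / (22.8 − 9) = 535.35/13.8 = 38.793 mL/cmH2O.
τ = R × C = 14.958 × 0.03879 L/cmH2O = 0.5802 s.
Fraction remaining at end-expiration = e^(−Te/τ) = e^(−0.53/0.5802) = 0.4011 → 40.11%.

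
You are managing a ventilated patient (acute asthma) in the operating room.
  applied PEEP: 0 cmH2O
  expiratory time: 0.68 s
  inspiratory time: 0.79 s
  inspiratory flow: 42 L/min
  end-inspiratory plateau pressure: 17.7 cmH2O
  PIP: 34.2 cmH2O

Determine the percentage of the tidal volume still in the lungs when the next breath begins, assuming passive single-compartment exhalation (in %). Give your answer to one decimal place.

Flow: 42 L/min ÷ 60 = 0.7 L/s.
Vt = flow × Ti = 0.7 L/s × 0.79 s × 1000 mL/L = 553.0 mL.
R = (PIP − Pplat)/V̇ = (34.2 − 17.7) / 0.7 = 16.5/0.7 = 23.571 cmH2O·s/L.
C = Vt/(Pplat − PEEP) = 553.0 / (17.7 − 0) = 553.0/17.7 = 31.243 mL/cmH2O.
τ = R × C = 23.571 × 0.03124 L/cmH2O = 0.7364 s.
Fraction remaining at end-expiration = e^(−Te/τ) = e^(−0.68/0.7364) = 0.3972 → 39.72%.

39.7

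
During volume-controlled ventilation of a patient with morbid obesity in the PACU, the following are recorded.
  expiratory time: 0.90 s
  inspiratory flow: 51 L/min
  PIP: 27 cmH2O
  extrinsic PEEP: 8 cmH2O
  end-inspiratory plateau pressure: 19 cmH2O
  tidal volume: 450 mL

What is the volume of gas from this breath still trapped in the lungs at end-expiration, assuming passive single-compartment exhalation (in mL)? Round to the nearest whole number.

Flow: 51 L/min ÷ 60 = 0.85 L/s.
R = (PIP − Pplat)/V̇ = (27 − 19) / 0.85 = 8.0/0.85 = 9.412 cmH2O·s/L.
C = Vt/(Pplat − PEEP) = 450.0 / (19 − 8) = 450.0/11.0 = 40.909 mL/cmH2O.
τ = R × C = 9.412 × 0.04091 L/cmH2O = 0.385 s.
Fraction remaining = e^(−Te/τ) = e^(−0.90/0.385) = 0.09655.
Trapped volume = 450.0 × 0.09655 = 43.448 mL.

43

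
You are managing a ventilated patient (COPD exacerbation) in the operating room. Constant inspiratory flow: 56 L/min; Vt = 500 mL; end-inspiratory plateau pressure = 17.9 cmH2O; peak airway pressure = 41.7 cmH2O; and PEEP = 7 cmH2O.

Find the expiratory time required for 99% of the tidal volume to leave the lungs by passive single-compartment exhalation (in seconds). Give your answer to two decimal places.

Flow: 56 L/min ÷ 60 = 0.9333 L/s.
R = (PIP − Pplat)/V̇ = (41.7 − 17.9) / 0.9333 = 23.8/0.9333 = 25.501 cmH2O·s/L.
C = Vt/(Pplat − PEEP) = 500.0 / (17.9 − 7) = 500.0/10.9 = 45.872 mL/cmH2O.
τ = R × C = 25.501 × 0.04587 L/cmH2O = 1.17 s.
t = −τ·ln(1 − 0.99) = −1.17·ln(0.01) = 5.388 s.

5.39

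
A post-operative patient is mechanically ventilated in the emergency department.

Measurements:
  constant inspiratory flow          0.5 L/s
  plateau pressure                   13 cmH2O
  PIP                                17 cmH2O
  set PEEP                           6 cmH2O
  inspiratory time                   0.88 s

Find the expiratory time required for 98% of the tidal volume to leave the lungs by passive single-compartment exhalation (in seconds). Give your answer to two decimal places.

1.97

Vt = flow × Ti = 0.5 L/s × 0.88 s × 1000 mL/L = 440.0 mL.
R = (PIP − Pplat)/V̇ = (17 − 13) / 0.5 = 4.0/0.5 = 8.0 cmH2O·s/L.
C = Vt/(Pplat − PEEP) = 440.0 / (13 − 6) = 440.0/7.0 = 62.857 mL/cmH2O.
τ = R × C = 8.0 × 0.06286 L/cmH2O = 0.5029 s.
t = −τ·ln(1 − 0.98) = −0.5029·ln(0.02) = 1.967 s.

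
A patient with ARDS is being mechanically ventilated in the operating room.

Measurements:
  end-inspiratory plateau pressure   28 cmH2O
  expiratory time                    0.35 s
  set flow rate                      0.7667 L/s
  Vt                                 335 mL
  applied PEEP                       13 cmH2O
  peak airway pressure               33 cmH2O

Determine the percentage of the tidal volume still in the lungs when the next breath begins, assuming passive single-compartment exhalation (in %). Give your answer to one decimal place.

R = (PIP − Pplat)/V̇ = (33 − 28) / 0.7667 = 5.0/0.7667 = 6.521 cmH2O·s/L.
C = Vt/(Pplat − PEEP) = 335.0 / (28 − 13) = 335.0/15.0 = 22.333 mL/cmH2O.
τ = R × C = 6.521 × 0.02233 L/cmH2O = 0.1456 s.
Fraction remaining at end-expiration = e^(−Te/τ) = e^(−0.35/0.1456) = 0.09037 → 9.037%.

9.0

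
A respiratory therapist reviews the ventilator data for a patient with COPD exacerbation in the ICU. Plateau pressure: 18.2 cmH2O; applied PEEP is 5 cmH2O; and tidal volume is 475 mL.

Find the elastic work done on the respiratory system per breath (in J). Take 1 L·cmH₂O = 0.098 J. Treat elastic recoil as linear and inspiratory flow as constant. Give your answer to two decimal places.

Elastic work ≈ ½ × (Pplat − PEEP) × Vt = 0.5 × (18.2 − 5) × 0.475 L = 0.5 × 13.2 × 0.475 = 3.135 L·cmH2O.
× 0.098 J/(L·cmH2O) → 0.3072 J.

0.31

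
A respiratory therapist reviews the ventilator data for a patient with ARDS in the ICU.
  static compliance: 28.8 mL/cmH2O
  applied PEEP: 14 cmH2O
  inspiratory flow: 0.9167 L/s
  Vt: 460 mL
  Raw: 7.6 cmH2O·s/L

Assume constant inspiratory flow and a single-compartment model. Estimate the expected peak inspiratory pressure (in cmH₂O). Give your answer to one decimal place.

36.9

Equation of motion (constant flow): PIP = Vt/C + R·V̇ + PEEP.
PIP = 460/28.8 + 7.6×0.9167 + 14 = 15.972 + 6.967 + 14 = 36.939 cmH2O.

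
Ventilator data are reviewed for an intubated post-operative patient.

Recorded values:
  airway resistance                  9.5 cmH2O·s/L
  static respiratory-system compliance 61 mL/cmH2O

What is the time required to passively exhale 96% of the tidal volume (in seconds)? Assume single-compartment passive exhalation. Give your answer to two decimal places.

τ = R × C = 9.5 × 61 mL/cmH2O = 9.5 × 0.061 L/cmH2O = 0.5795 s.
Exhaled fraction f = 1 − e^(−t/τ) → t = −τ·ln(1 − f) = −0.5795·ln(0.04) = 1.865 s.

1.87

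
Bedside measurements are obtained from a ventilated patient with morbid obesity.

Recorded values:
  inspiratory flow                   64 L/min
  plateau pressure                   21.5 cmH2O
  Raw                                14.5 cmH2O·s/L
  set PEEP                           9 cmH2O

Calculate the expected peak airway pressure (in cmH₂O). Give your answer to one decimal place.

37.0

Flow: 64 L/min ÷ 60 = 1.0667 L/s.
PIP = Pplat + Raw × flow = 21.5 + 14.5 × 1.0667 = 21.5 + 15.467 = 36.967 cmH2O.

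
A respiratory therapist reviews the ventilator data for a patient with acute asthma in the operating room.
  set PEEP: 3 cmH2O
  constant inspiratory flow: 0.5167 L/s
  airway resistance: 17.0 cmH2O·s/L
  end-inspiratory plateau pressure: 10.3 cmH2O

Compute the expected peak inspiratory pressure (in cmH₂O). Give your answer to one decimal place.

19.1

PIP = Pplat + Raw × flow = 10.3 + 17.0 × 0.5167 = 10.3 + 8.784 = 19.084 cmH2O.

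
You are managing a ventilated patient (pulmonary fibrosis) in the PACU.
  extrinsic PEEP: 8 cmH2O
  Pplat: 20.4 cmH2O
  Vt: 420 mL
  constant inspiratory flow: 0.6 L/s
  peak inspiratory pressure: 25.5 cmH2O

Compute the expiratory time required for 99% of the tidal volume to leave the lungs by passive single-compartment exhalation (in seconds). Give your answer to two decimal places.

1.33

R = (PIP − Pplat)/V̇ = (25.5 − 20.4) / 0.6 = 5.1/0.6 = 8.5 cmH2O·s/L.
C = Vt/(Pplat − PEEP) = 420.0 / (20.4 − 8) = 420.0/12.4 = 33.871 mL/cmH2O.
τ = R × C = 8.5 × 0.03387 L/cmH2O = 0.2879 s.
t = −τ·ln(1 − 0.99) = −0.2879·ln(0.01) = 1.326 s.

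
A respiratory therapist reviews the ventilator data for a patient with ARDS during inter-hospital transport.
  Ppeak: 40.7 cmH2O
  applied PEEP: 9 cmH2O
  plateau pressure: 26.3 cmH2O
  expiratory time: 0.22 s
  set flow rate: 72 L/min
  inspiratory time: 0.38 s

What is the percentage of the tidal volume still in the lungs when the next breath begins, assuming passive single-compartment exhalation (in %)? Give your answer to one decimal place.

Flow: 72 L/min ÷ 60 = 1.2 L/s.
Vt = flow × Ti = 1.2 L/s × 0.38 s × 1000 mL/L = 456.0 mL.
R = (PIP − Pplat)/V̇ = (40.7 − 26.3) / 1.2 = 14.4/1.2 = 12.0 cmH2O·s/L.
C = Vt/(Pplat − PEEP) = 456.0 / (26.3 − 9) = 456.0/17.3 = 26.358 mL/cmH2O.
τ = R × C = 12.0 × 0.02636 L/cmH2O = 0.3163 s.
Fraction remaining at end-expiration = e^(−Te/τ) = e^(−0.22/0.3163) = 0.4988 → 49.88%.

49.9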